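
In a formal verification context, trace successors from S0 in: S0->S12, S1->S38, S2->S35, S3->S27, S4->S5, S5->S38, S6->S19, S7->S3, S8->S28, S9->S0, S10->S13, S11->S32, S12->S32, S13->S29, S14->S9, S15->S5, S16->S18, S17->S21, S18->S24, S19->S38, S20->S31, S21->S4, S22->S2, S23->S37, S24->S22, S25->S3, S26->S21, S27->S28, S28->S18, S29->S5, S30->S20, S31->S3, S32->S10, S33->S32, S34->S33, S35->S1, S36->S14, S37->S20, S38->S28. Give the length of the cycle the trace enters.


Trace from S0 until a state repeats:
  S0 -> S12 -> S32 -> S10 -> S13 -> S29 -> S5 -> S38 -> S28 -> S18 -> S24 -> S22 -> S2 -> S35 -> S1 -> S38
S38 first seen at step 7, revisited at step 15.
Cycle length = 15 - 7 = 8

8


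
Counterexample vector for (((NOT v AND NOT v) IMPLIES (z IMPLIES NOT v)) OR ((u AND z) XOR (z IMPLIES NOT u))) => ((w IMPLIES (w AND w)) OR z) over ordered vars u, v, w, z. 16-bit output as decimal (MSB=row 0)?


F1 = (((NOT v AND NOT v) IMPLIES (z IMPLIES NOT v)) OR ((u AND z) XOR (z IMPLIES NOT u)))
F2 = ((w IMPLIES (w AND w)) OR z)
Counterexample to F1=>F2 is where F1=1 and F2=0.
Evaluate each row (bits = u,v,w,z, MSB first):
  row 0 [0000]: F1=1 F2=1 -> F1&~F2 -> 0
  row 1 [0001]: F1=1 F2=1 -> F1&~F2 -> 0
  row 2 [0010]: F1=1 F2=1 -> F1&~F2 -> 0
  row 3 [0011]: F1=1 F2=1 -> F1&~F2 -> 0
  row 4 [0100]: F1=1 F2=1 -> F1&~F2 -> 0
  row 5 [0101]: F1=1 F2=1 -> F1&~F2 -> 0
  row 6 [0110]: F1=1 F2=1 -> F1&~F2 -> 0
  row 7 [0111]: F1=1 F2=1 -> F1&~F2 -> 0
  row 8 [1000]: F1=1 F2=1 -> F1&~F2 -> 0
  row 9 [1001]: F1=1 F2=1 -> F1&~F2 -> 0
  row 10 [1010]: F1=1 F2=1 -> F1&~F2 -> 0
  row 11 [1011]: F1=1 F2=1 -> F1&~F2 -> 0
  row 12 [1100]: F1=1 F2=1 -> F1&~F2 -> 0
  row 13 [1101]: F1=1 F2=1 -> F1&~F2 -> 0
  row 14 [1110]: F1=1 F2=1 -> F1&~F2 -> 0
  row 15 [1111]: F1=1 F2=1 -> F1&~F2 -> 0
Full result column, 4 rows per line (u,v fixed per line; w,z runs 00..11 left to right):
  rows 0-3 [u,v=00]: 0000  = hex 0
  rows 4-7 [u,v=01]: 0000  = hex 0
  rows 8-11 [u,v=10]: 0000  = hex 0
  rows 12-15 [u,v=11]: 0000  = hex 0
Counterexample vector (row 0 .. row 15) = 0000000000000000
Output column grouped in 4s = 0000 0000 0000 0000 = 0x0000
Convert to decimal digit by digit (value = value*16 + digit):
  0 -> 0
  0*16 + 0 = 0
  0*16 + 0 = 0
  0*16 + 0 = 0
Decimal = 0

0


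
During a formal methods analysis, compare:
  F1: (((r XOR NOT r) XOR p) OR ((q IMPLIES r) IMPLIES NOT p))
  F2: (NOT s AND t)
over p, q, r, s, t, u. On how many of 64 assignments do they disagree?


F1 = (((r XOR NOT r) XOR p) OR ((q IMPLIES r) IMPLIES NOT p))
F2 = (NOT s AND t)
Evaluate both on each of 64 rows (bits = p,q,r,s,t,u):
  row 0 [000000]: F1=1 F2=0 (differ) -> 1
  row 1 [000001]: F1=1 F2=0 (differ) -> 1
  row 2 [000010]: F1=1 F2=1 -> 0
  row 3 [000011]: F1=1 F2=1 -> 0
  row 4 [000100]: F1=1 F2=0 (differ) -> 1
  (every remaining row is evaluated the same way; all 64 results are listed next)
Full result column, 8 rows per line (p,q,r fixed per line; s,t,u runs 000..111 left to right):
  rows 0-7 [p,q,r=000]: 11001111  (ones: 6)
  rows 8-15 [p,q,r=001]: 11001111  (ones: 6)
  rows 16-23 [p,q,r=010]: 11001111  (ones: 6)
  rows 24-31 [p,q,r=011]: 11001111  (ones: 6)
  rows 32-39 [p,q,r=100]: 00110000  (ones: 2)
  rows 40-47 [p,q,r=101]: 00110000  (ones: 2)
  rows 48-55 [p,q,r=110]: 11001111  (ones: 6)
  rows 56-63 [p,q,r=111]: 00110000  (ones: 2)
Disagreements = 6+6+6+6+2+2+6+2 = 36

36


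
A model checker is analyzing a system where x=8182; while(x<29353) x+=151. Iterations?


Step 1: x goes from 8182 toward 29353 by 151; the body runs while x<29353, so iterations = ceil((bound-start)/step)
Step 2: Distance=21171
Step 3: ceil(21171/151)=141

141


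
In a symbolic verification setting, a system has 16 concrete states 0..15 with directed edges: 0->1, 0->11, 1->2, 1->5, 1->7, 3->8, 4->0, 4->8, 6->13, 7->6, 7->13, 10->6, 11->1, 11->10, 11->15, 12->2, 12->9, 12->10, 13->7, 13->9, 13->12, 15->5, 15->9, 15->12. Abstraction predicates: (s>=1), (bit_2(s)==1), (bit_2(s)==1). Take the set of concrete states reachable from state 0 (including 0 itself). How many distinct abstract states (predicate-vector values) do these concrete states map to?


BFS from 0:
Concrete reachable: {0, 1, 2, 5, 6, 7, 9, 10, 11, 12, 13, 15}
Abstract via predicates (s>=1), (bit_2(s)==1), (bit_2(s)==1):
  (0,0,0) <- {0}
  (1,0,0) <- {1, 2, 9, 10, 11}
  (1,1,1) <- {5, 6, 7, 12, 13, 15}
Distinct abstract states = 3

3


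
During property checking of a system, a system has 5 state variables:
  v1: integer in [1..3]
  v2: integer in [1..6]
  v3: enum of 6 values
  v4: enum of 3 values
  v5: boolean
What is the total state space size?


State space = product of domain sizes of all variables.
Domain sizes:
  v1 (integer in [1..3]): 3
  v2 (integer in [1..6]): 6
  v3 (enum of 6 values): 6
  v4 (enum of 3 values): 3
  v5 (boolean): 2
Product = 3 * 6 * 6 * 3 * 2 = 648

648


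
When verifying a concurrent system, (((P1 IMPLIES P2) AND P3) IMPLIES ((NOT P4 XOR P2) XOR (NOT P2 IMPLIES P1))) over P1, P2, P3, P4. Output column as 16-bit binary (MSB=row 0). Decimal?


Formula: (((P1 IMPLIES P2) AND P3) IMPLIES ((NOT P4 XOR P2) XOR (NOT P2 IMPLIES P1))) over P1, P2, P3, P4 (16 rows)
Evaluate each row (bits = P1,P2,P3,P4, MSB first):
  row 0 [0000]: (((0 IMPLIES 0) AND 0) IMPLIES ((NOT 0 XOR 0) XOR (NOT 0 IMPLIES 0))) -> 1
  row 1 [0001]: (((0 IMPLIES 0) AND 0) IMPLIES ((NOT 1 XOR 0) XOR (NOT 0 IMPLIES 0))) -> 1
  row 2 [0010]: (((0 IMPLIES 0) AND 1) IMPLIES ((NOT 0 XOR 0) XOR (NOT 0 IMPLIES 0))) -> 1
  row 3 [0011]: (((0 IMPLIES 0) AND 1) IMPLIES ((NOT 1 XOR 0) XOR (NOT 0 IMPLIES 0))) -> 0
  row 4 [0100]: (((0 IMPLIES 1) AND 0) IMPLIES ((NOT 0 XOR 1) XOR (NOT 1 IMPLIES 0))) -> 1
  row 5 [0101]: (((0 IMPLIES 1) AND 0) IMPLIES ((NOT 1 XOR 1) XOR (NOT 1 IMPLIES 0))) -> 1
  row 6 [0110]: (((0 IMPLIES 1) AND 1) IMPLIES ((NOT 0 XOR 1) XOR (NOT 1 IMPLIES 0))) -> 1
  row 7 [0111]: (((0 IMPLIES 1) AND 1) IMPLIES ((NOT 1 XOR 1) XOR (NOT 1 IMPLIES 0))) -> 0
  row 8 [1000]: (((1 IMPLIES 0) AND 0) IMPLIES ((NOT 0 XOR 0) XOR (NOT 0 IMPLIES 1))) -> 1
  row 9 [1001]: (((1 IMPLIES 0) AND 0) IMPLIES ((NOT 1 XOR 0) XOR (NOT 0 IMPLIES 1))) -> 1
  row 10 [1010]: (((1 IMPLIES 0) AND 1) IMPLIES ((NOT 0 XOR 0) XOR (NOT 0 IMPLIES 1))) -> 1
  row 11 [1011]: (((1 IMPLIES 0) AND 1) IMPLIES ((NOT 1 XOR 0) XOR (NOT 0 IMPLIES 1))) -> 1
  row 12 [1100]: (((1 IMPLIES 1) AND 0) IMPLIES ((NOT 0 XOR 1) XOR (NOT 1 IMPLIES 1))) -> 1
  row 13 [1101]: (((1 IMPLIES 1) AND 0) IMPLIES ((NOT 1 XOR 1) XOR (NOT 1 IMPLIES 1))) -> 1
  row 14 [1110]: (((1 IMPLIES 1) AND 1) IMPLIES ((NOT 0 XOR 1) XOR (NOT 1 IMPLIES 1))) -> 1
  row 15 [1111]: (((1 IMPLIES 1) AND 1) IMPLIES ((NOT 1 XOR 1) XOR (NOT 1 IMPLIES 1))) -> 0
Full result column, 4 rows per line (P1,P2 fixed per line; P3,P4 runs 00..11 left to right):
  rows 0-3 [P1,P2=00]: 1110  = hex E
  rows 4-7 [P1,P2=01]: 1110  = hex E
  rows 8-11 [P1,P2=10]: 1111  = hex F
  rows 12-15 [P1,P2=11]: 1110  = hex E
Output column (row 0 .. row 15) = 1110111011111110
Output column grouped in 4s = 1110 1110 1111 1110 = 0xEEFE
Convert to decimal digit by digit (value = value*16 + digit):
  E -> 14
  14*16 + 14 (E) = 238
  238*16 + 15 (F) = 3823
  3823*16 + 14 (E) = 61182
Decimal = 61182

61182


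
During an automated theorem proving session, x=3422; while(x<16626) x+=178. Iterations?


Step 1: x goes from 3422 toward 16626 by 178; the body runs while x<16626, so iterations = ceil((bound-start)/step)
Step 2: Distance=13204
Step 3: ceil(13204/178)=75

75


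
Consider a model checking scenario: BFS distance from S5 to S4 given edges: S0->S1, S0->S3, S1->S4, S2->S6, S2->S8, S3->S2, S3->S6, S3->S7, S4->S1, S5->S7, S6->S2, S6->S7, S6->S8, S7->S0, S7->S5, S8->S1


BFS layer-by-layer from S5:
  dist 0: {S5}
  dist 1: {S7}
  dist 2: {S0}
  dist 3: {S1, S3}
  dist 4: {S2, S4, S6}
  -> S4 reached at distance 4
Shortest path length = 4

4


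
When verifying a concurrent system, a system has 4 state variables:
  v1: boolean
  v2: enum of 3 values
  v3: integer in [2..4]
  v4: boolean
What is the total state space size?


State space = product of domain sizes of all variables.
Domain sizes:
  v1 (boolean): 2
  v2 (enum of 3 values): 3
  v3 (integer in [2..4]): 3
  v4 (boolean): 2
Product = 2 * 3 * 3 * 2 = 36

36


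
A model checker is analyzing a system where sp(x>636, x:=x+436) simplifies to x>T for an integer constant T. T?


Formula: sp(P, x:=E) = exists old_x. (x = E[old_x/x]) AND P[old_x/x] (old_x is the value of x before the assignment; eliminate old_x by solving x = E[old_x/x] for old_x)
Step 1: Precondition P: x>636, i.e. old_x > 636
Step 2: Assignment gives x = old_x + 436, so old_x = x - 436
Step 3: Substitute into P: x - 436 > 636
Step 4: Simplify: x > 636+436 = 1072

1072


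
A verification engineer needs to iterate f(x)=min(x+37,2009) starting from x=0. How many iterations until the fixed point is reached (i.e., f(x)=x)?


Step 1: x=0, cap=2009, increment=37
Step 2: x grows by 37 each step until capped at 2009; fixed point is x=2009
Step 3: iterations = ceil(2009/37) = 55

55


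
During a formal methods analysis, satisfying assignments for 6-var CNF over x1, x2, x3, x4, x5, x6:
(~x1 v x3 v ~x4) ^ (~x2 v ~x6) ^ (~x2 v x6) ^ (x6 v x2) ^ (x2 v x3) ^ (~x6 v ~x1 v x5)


CNF with 6 clauses over 6 vars (64 assignments).
An assignment satisfies CNF iff every clause has >=1 true literal.
Check each row (bits = x1,x2,x3,x4,x5,x6; clause T/F shown):
  row 0 [000000]: clauses=TTTFFT -> 0
  row 1 [000001]: clauses=TTTTFT -> 0
  row 2 [000010]: clauses=TTTFFT -> 0
  row 3 [000011]: clauses=TTTTFT -> 0
  row 4 [000100]: clauses=TTTFFT -> 0
  (every remaining row is evaluated the same way; all 64 results are listed next)
Full result column, 8 rows per line (x1,x2,x3 fixed per line; x4,x5,x6 runs 000..111 left to right):
  rows 0-7 [x1,x2,x3=000]: 00000000  (ones: 0)
  rows 8-15 [x1,x2,x3=001]: 01010101  (ones: 4)
  rows 16-23 [x1,x2,x3=010]: 00000000  (ones: 0)
  rows 24-31 [x1,x2,x3=011]: 00000000  (ones: 0)
  rows 32-39 [x1,x2,x3=100]: 00000000  (ones: 0)
  rows 40-47 [x1,x2,x3=101]: 00010001  (ones: 2)
  rows 48-55 [x1,x2,x3=110]: 00000000  (ones: 0)
  rows 56-63 [x1,x2,x3=111]: 00000000  (ones: 0)
Satisfying assignments = 0+4+0+0+0+2+0+0 = 6

6


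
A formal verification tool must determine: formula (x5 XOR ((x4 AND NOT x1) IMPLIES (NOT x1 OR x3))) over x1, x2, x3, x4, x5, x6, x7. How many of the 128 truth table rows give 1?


Formula: (x5 XOR ((x4 AND NOT x1) IMPLIES (NOT x1 OR x3))) over 7 vars (128 rows)
Evaluate each row (x1, x2, x3, x4, x5, x6, x7 as bits, MSB first):
  row 0 [0000000]: (0 XOR ((0 AND NOT 0) IMPLIES (NOT 0 OR 0))) -> 1
  row 1 [0000001]: (0 XOR ((0 AND NOT 0) IMPLIES (NOT 0 OR 0))) -> 1
  row 2 [0000010]: (0 XOR ((0 AND NOT 0) IMPLIES (NOT 0 OR 0))) -> 1
  row 3 [0000011]: (0 XOR ((0 AND NOT 0) IMPLIES (NOT 0 OR 0))) -> 1
  row 4 [0000100]: (1 XOR ((0 AND NOT 0) IMPLIES (NOT 0 OR 0))) -> 0
  (every remaining row is evaluated the same way; all 128 results are listed next)
Full result column, 8 rows per line (x1,x2,x3,x4 fixed per line; x5,x6,x7 runs 000..111 left to right):
  rows 0-7 [x1,x2,x3,x4=0000]: 11110000  (ones: 4)
  rows 8-15 [x1,x2,x3,x4=0001]: 11110000  (ones: 4)
  rows 16-23 [x1,x2,x3,x4=0010]: 11110000  (ones: 4)
  rows 24-31 [x1,x2,x3,x4=0011]: 11110000  (ones: 4)
  rows 32-39 [x1,x2,x3,x4=0100]: 11110000  (ones: 4)
  rows 40-47 [x1,x2,x3,x4=0101]: 11110000  (ones: 4)
  rows 48-55 [x1,x2,x3,x4=0110]: 11110000  (ones: 4)
  rows 56-63 [x1,x2,x3,x4=0111]: 11110000  (ones: 4)
  rows 64-71 [x1,x2,x3,x4=1000]: 11110000  (ones: 4)
  rows 72-79 [x1,x2,x3,x4=1001]: 11110000  (ones: 4)
  rows 80-87 [x1,x2,x3,x4=1010]: 11110000  (ones: 4)
  rows 88-95 [x1,x2,x3,x4=1011]: 11110000  (ones: 4)
  rows 96-103 [x1,x2,x3,x4=1100]: 11110000  (ones: 4)
  rows 104-111 [x1,x2,x3,x4=1101]: 11110000  (ones: 4)
  rows 112-119 [x1,x2,x3,x4=1110]: 11110000  (ones: 4)
  rows 120-127 [x1,x2,x3,x4=1111]: 11110000  (ones: 4)
Count of 1-rows = 4+4+4+4+4+4+4+4+4+4+4+4+4+4+4+4 = 64

64


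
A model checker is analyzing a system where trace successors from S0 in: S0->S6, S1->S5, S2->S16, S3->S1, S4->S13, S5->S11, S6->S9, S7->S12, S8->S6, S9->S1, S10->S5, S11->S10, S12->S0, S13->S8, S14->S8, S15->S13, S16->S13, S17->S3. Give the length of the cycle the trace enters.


Trace from S0 until a state repeats:
  S0 -> S6 -> S9 -> S1 -> S5 -> S11 -> S10 -> S5
S5 first seen at step 4, revisited at step 7.
Cycle length = 7 - 4 = 3

3


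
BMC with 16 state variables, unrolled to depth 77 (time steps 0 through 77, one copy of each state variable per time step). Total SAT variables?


BMC unrolls to depth k, creating one copy of each state var for steps 0..k.
Step count = 77 + 1 = 78 (steps 0 through 77)
Vars per step = 16
Total = 16 * 78 = 1248

1248


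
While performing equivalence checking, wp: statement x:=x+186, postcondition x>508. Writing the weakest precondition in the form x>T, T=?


Formula: wp(x:=E, P) = P[E/x] (substitute E for x in postcondition)
Step 1: Postcondition: x>508
Step 2: Substitute x+186 for x: x+186>508
Step 3: Solve for x: x > 508-186 = 322

322


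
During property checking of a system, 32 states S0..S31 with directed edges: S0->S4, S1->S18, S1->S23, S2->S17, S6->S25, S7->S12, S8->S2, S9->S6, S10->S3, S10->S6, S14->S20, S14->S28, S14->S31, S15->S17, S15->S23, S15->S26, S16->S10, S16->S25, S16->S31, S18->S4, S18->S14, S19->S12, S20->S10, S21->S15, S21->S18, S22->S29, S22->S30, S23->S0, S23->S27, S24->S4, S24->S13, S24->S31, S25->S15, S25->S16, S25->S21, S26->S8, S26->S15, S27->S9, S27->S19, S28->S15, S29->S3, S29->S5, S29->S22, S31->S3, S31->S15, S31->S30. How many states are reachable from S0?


BFS from S0:
  layer 0: {S0}
  layer 1: {S4}
Reachable set: {S0, S4}
Count = 2

2


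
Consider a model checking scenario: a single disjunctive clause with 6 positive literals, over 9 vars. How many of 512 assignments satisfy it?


Step 1: Total=2^9=512
Step 2: Unsat when all 6 false: 2^3=8
Step 3: Sat=512-8=504

504


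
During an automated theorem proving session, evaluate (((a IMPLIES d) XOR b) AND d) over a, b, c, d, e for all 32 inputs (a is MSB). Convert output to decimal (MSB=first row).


Formula: (((a IMPLIES d) XOR b) AND d) over a, b, c, d, e (32 rows)
Evaluate each row (bits = a,b,c,d,e, MSB first):
  row 0 [00000]: (((0 IMPLIES 0) XOR 0) AND 0) -> 0
  row 1 [00001]: (((0 IMPLIES 0) XOR 0) AND 0) -> 0
  row 2 [00010]: (((0 IMPLIES 1) XOR 0) AND 1) -> 1
  row 3 [00011]: (((0 IMPLIES 1) XOR 0) AND 1) -> 1
  row 4 [00100]: (((0 IMPLIES 0) XOR 0) AND 0) -> 0
  row 5 [00101]: (((0 IMPLIES 0) XOR 0) AND 0) -> 0
  row 6 [00110]: (((0 IMPLIES 1) XOR 0) AND 1) -> 1
  row 7 [00111]: (((0 IMPLIES 1) XOR 0) AND 1) -> 1
  row 8 [01000]: (((0 IMPLIES 0) XOR 1) AND 0) -> 0
  row 9 [01001]: (((0 IMPLIES 0) XOR 1) AND 0) -> 0
  row 10 [01010]: (((0 IMPLIES 1) XOR 1) AND 1) -> 0
  row 11 [01011]: (((0 IMPLIES 1) XOR 1) AND 1) -> 0
  row 12 [01100]: (((0 IMPLIES 0) XOR 1) AND 0) -> 0
  row 13 [01101]: (((0 IMPLIES 0) XOR 1) AND 0) -> 0
  row 14 [01110]: (((0 IMPLIES 1) XOR 1) AND 1) -> 0
  row 15 [01111]: (((0 IMPLIES 1) XOR 1) AND 1) -> 0
  row 16 [10000]: (((1 IMPLIES 0) XOR 0) AND 0) -> 0
  row 17 [10001]: (((1 IMPLIES 0) XOR 0) AND 0) -> 0
  row 18 [10010]: (((1 IMPLIES 1) XOR 0) AND 1) -> 1
  row 19 [10011]: (((1 IMPLIES 1) XOR 0) AND 1) -> 1
  row 20 [10100]: (((1 IMPLIES 0) XOR 0) AND 0) -> 0
  row 21 [10101]: (((1 IMPLIES 0) XOR 0) AND 0) -> 0
  row 22 [10110]: (((1 IMPLIES 1) XOR 0) AND 1) -> 1
  row 23 [10111]: (((1 IMPLIES 1) XOR 0) AND 1) -> 1
  row 24 [11000]: (((1 IMPLIES 0) XOR 1) AND 0) -> 0
  row 25 [11001]: (((1 IMPLIES 0) XOR 1) AND 0) -> 0
  row 26 [11010]: (((1 IMPLIES 1) XOR 1) AND 1) -> 0
  row 27 [11011]: (((1 IMPLIES 1) XOR 1) AND 1) -> 0
  row 28 [11100]: (((1 IMPLIES 0) XOR 1) AND 0) -> 0
  row 29 [11101]: (((1 IMPLIES 0) XOR 1) AND 0) -> 0
  row 30 [11110]: (((1 IMPLIES 1) XOR 1) AND 1) -> 0
  row 31 [11111]: (((1 IMPLIES 1) XOR 1) AND 1) -> 0
Full result column, 4 rows per line (a,b,c fixed per line; d,e runs 00..11 left to right):
  rows 0-3 [a,b,c=000]: 0011  = hex 3
  rows 4-7 [a,b,c=001]: 0011  = hex 3
  rows 8-11 [a,b,c=010]: 0000  = hex 0
  rows 12-15 [a,b,c=011]: 0000  = hex 0
  rows 16-19 [a,b,c=100]: 0011  = hex 3
  rows 20-23 [a,b,c=101]: 0011  = hex 3
  rows 24-27 [a,b,c=110]: 0000  = hex 0
  rows 28-31 [a,b,c=111]: 0000  = hex 0
Output column (row 0 .. row 31) = 00110011000000000011001100000000
Output column grouped in 4s = 0011 0011 0000 0000 0011 0011 0000 0000 = 0x33003300
Convert to decimal digit by digit (value = value*16 + digit):
  3 -> 3
  3*16 + 3 = 51
  51*16 + 0 = 816
  816*16 + 0 = 13056
  13056*16 + 3 = 208899
  208899*16 + 3 = 3342387
  3342387*16 + 0 = 53478192
  53478192*16 + 0 = 855651072
Decimal = 855651072

855651072


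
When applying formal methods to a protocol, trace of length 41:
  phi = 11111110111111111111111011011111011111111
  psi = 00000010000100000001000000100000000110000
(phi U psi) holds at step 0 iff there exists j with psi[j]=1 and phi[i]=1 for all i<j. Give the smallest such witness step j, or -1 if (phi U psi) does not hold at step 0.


(phi U psi) at 0: need smallest j with psi[j]=1 and phi[i]=1 for all i in [0,j).
Scan from step 0:
  step 0: phi=1, psi=0 -> continue
  step 1: phi=1, psi=0 -> continue
  step 2: phi=1, psi=0 -> continue
  step 3: phi=1, psi=0 -> continue
  step 6: psi=1 and phi held for [0,6) -> witness found
Witness step = 6

6


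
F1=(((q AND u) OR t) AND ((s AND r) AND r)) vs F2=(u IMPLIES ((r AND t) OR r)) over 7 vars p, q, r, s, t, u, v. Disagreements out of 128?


F1 = (((q AND u) OR t) AND ((s AND r) AND r))
F2 = (u IMPLIES ((r AND t) OR r))
Evaluate both on each of 128 rows (bits = p,q,r,s,t,u,v):
  row 0 [0000000]: F1=0 F2=1 (differ) -> 1
  row 1 [0000001]: F1=0 F2=1 (differ) -> 1
  row 2 [0000010]: F1=0 F2=0 -> 0
  row 3 [0000011]: F1=0 F2=0 -> 0
  row 4 [0000100]: F1=0 F2=1 (differ) -> 1
  (every remaining row is evaluated the same way; all 128 results are listed next)
Full result column, 8 rows per line (p,q,r,s fixed per line; t,u,v runs 000..111 left to right):
  rows 0-7 [p,q,r,s=0000]: 11001100  (ones: 4)
  rows 8-15 [p,q,r,s=0001]: 11001100  (ones: 4)
  rows 16-23 [p,q,r,s=0010]: 11111111  (ones: 8)
  rows 24-31 [p,q,r,s=0011]: 11110000  (ones: 4)
  rows 32-39 [p,q,r,s=0100]: 11001100  (ones: 4)
  rows 40-47 [p,q,r,s=0101]: 11001100  (ones: 4)
  rows 48-55 [p,q,r,s=0110]: 11111111  (ones: 8)
  rows 56-63 [p,q,r,s=0111]: 11000000  (ones: 2)
  rows 64-71 [p,q,r,s=1000]: 11001100  (ones: 4)
  rows 72-79 [p,q,r,s=1001]: 11001100  (ones: 4)
  rows 80-87 [p,q,r,s=1010]: 11111111  (ones: 8)
  rows 88-95 [p,q,r,s=1011]: 11110000  (ones: 4)
  rows 96-103 [p,q,r,s=1100]: 11001100  (ones: 4)
  rows 104-111 [p,q,r,s=1101]: 11001100  (ones: 4)
  rows 112-119 [p,q,r,s=1110]: 11111111  (ones: 8)
  rows 120-127 [p,q,r,s=1111]: 11000000  (ones: 2)
Disagreements = 4+4+8+4+4+4+8+2+4+4+8+4+4+4+8+2 = 76

76


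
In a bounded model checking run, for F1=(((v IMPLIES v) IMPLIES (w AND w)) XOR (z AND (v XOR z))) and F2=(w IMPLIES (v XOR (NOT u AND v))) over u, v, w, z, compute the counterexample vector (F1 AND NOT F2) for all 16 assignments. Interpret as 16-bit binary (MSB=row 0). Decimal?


F1 = (((v IMPLIES v) IMPLIES (w AND w)) XOR (z AND (v XOR z)))
F2 = (w IMPLIES (v XOR (NOT u AND v)))
Counterexample to F1=>F2 is where F1=1 and F2=0.
Evaluate each row (bits = u,v,w,z, MSB first):
  row 0 [0000]: F1=0 F2=1 -> F1&~F2 -> 0
  row 1 [0001]: F1=1 F2=1 -> F1&~F2 -> 0
  row 2 [0010]: F1=1 F2=0 -> F1&~F2 -> 1
  row 3 [0011]: F1=0 F2=0 -> F1&~F2 -> 0
  row 4 [0100]: F1=0 F2=1 -> F1&~F2 -> 0
  row 5 [0101]: F1=0 F2=1 -> F1&~F2 -> 0
  row 6 [0110]: F1=1 F2=0 -> F1&~F2 -> 1
  row 7 [0111]: F1=1 F2=0 -> F1&~F2 -> 1
  row 8 [1000]: F1=0 F2=1 -> F1&~F2 -> 0
  row 9 [1001]: F1=1 F2=1 -> F1&~F2 -> 0
  row 10 [1010]: F1=1 F2=0 -> F1&~F2 -> 1
  row 11 [1011]: F1=0 F2=0 -> F1&~F2 -> 0
  row 12 [1100]: F1=0 F2=1 -> F1&~F2 -> 0
  row 13 [1101]: F1=0 F2=1 -> F1&~F2 -> 0
  row 14 [1110]: F1=1 F2=1 -> F1&~F2 -> 0
  row 15 [1111]: F1=1 F2=1 -> F1&~F2 -> 0
Full result column, 4 rows per line (u,v fixed per line; w,z runs 00..11 left to right):
  rows 0-3 [u,v=00]: 0010  = hex 2
  rows 4-7 [u,v=01]: 0011  = hex 3
  rows 8-11 [u,v=10]: 0010  = hex 2
  rows 12-15 [u,v=11]: 0000  = hex 0
Counterexample vector (row 0 .. row 15) = 0010001100100000
Output column grouped in 4s = 0010 0011 0010 0000 = 0x2320
Convert to decimal digit by digit (value = value*16 + digit):
  2 -> 2
  2*16 + 3 = 35
  35*16 + 2 = 562
  562*16 + 0 = 8992
Decimal = 8992

8992


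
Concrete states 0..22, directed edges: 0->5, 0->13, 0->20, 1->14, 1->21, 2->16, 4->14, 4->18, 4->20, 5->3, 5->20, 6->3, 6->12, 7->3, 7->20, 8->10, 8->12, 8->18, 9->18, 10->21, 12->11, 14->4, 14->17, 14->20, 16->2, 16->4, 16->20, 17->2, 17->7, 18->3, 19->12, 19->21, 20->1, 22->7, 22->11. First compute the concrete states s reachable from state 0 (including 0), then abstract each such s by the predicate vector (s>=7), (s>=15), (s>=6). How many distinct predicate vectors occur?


BFS from 0:
Concrete reachable: {0, 1, 2, 3, 4, 5, 7, 13, 14, 16, 17, 18, 20, 21}
Abstract via predicates (s>=7), (s>=15), (s>=6):
  (0,0,0) <- {0, 1, 2, 3, 4, 5}
  (1,0,1) <- {7, 13, 14}
  (1,1,1) <- {16, 17, 18, 20, 21}
Distinct abstract states = 3

3


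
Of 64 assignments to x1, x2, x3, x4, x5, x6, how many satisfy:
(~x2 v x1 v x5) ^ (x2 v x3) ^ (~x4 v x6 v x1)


CNF with 3 clauses over 6 vars (64 assignments).
An assignment satisfies CNF iff every clause has >=1 true literal.
Check each row (bits = x1,x2,x3,x4,x5,x6; clause T/F shown):
  row 0 [000000]: clauses=TFT -> 0
  row 1 [000001]: clauses=TFT -> 0
  row 2 [000010]: clauses=TFT -> 0
  row 3 [000011]: clauses=TFT -> 0
  row 4 [000100]: clauses=TFF -> 0
  (every remaining row is evaluated the same way; all 64 results are listed next)
Full result column, 8 rows per line (x1,x2,x3 fixed per line; x4,x5,x6 runs 000..111 left to right):
  rows 0-7 [x1,x2,x3=000]: 00000000  (ones: 0)
  rows 8-15 [x1,x2,x3=001]: 11110101  (ones: 6)
  rows 16-23 [x1,x2,x3=010]: 00110001  (ones: 3)
  rows 24-31 [x1,x2,x3=011]: 00110001  (ones: 3)
  rows 32-39 [x1,x2,x3=100]: 00000000  (ones: 0)
  rows 40-47 [x1,x2,x3=101]: 11111111  (ones: 8)
  rows 48-55 [x1,x2,x3=110]: 11111111  (ones: 8)
  rows 56-63 [x1,x2,x3=111]: 11111111  (ones: 8)
Satisfying assignments = 0+6+3+3+0+8+8+8 = 36

36


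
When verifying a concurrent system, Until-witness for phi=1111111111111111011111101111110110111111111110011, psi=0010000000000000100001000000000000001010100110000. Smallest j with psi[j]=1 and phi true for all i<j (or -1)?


(phi U psi) at 0: need smallest j with psi[j]=1 and phi[i]=1 for all i in [0,j).
Scan from step 0:
  step 0: phi=1, psi=0 -> continue
  step 1: phi=1, psi=0 -> continue
  step 2: psi=1 and phi held for [0,2) -> witness found
Witness step = 2

2


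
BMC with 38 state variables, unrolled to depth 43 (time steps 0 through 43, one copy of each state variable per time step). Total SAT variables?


BMC unrolls to depth k, creating one copy of each state var for steps 0..k.
Step count = 43 + 1 = 44 (steps 0 through 43)
Vars per step = 38
Total = 38 * 44 = 1672

1672


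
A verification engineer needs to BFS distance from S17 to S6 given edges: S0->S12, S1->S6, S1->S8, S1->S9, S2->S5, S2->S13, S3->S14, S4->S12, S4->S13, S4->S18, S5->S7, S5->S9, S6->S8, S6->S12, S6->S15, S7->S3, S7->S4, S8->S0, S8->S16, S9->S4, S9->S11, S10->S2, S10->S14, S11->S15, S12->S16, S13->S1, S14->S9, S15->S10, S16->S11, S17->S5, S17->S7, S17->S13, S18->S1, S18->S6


BFS layer-by-layer from S17:
  dist 0: {S17}
  dist 1: {S5, S7, S13}
  dist 2: {S1, S3, S4, S9}
  dist 3: {S6, S8, S11, S12, S14, S18}
  -> S6 reached at distance 3
Shortest path length = 3

3


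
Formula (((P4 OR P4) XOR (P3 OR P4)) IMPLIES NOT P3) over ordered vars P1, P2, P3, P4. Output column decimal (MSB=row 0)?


Formula: (((P4 OR P4) XOR (P3 OR P4)) IMPLIES NOT P3) over P1, P2, P3, P4 (16 rows)
Evaluate each row (bits = P1,P2,P3,P4, MSB first):
  row 0 [0000]: (((0 OR 0) XOR (0 OR 0)) IMPLIES NOT 0) -> 1
  row 1 [0001]: (((1 OR 1) XOR (0 OR 1)) IMPLIES NOT 0) -> 1
  row 2 [0010]: (((0 OR 0) XOR (1 OR 0)) IMPLIES NOT 1) -> 0
  row 3 [0011]: (((1 OR 1) XOR (1 OR 1)) IMPLIES NOT 1) -> 1
  row 4 [0100]: (((0 OR 0) XOR (0 OR 0)) IMPLIES NOT 0) -> 1
  row 5 [0101]: (((1 OR 1) XOR (0 OR 1)) IMPLIES NOT 0) -> 1
  row 6 [0110]: (((0 OR 0) XOR (1 OR 0)) IMPLIES NOT 1) -> 0
  row 7 [0111]: (((1 OR 1) XOR (1 OR 1)) IMPLIES NOT 1) -> 1
  row 8 [1000]: (((0 OR 0) XOR (0 OR 0)) IMPLIES NOT 0) -> 1
  row 9 [1001]: (((1 OR 1) XOR (0 OR 1)) IMPLIES NOT 0) -> 1
  row 10 [1010]: (((0 OR 0) XOR (1 OR 0)) IMPLIES NOT 1) -> 0
  row 11 [1011]: (((1 OR 1) XOR (1 OR 1)) IMPLIES NOT 1) -> 1
  row 12 [1100]: (((0 OR 0) XOR (0 OR 0)) IMPLIES NOT 0) -> 1
  row 13 [1101]: (((1 OR 1) XOR (0 OR 1)) IMPLIES NOT 0) -> 1
  row 14 [1110]: (((0 OR 0) XOR (1 OR 0)) IMPLIES NOT 1) -> 0
  row 15 [1111]: (((1 OR 1) XOR (1 OR 1)) IMPLIES NOT 1) -> 1
Full result column, 4 rows per line (P1,P2 fixed per line; P3,P4 runs 00..11 left to right):
  rows 0-3 [P1,P2=00]: 1101  = hex D
  rows 4-7 [P1,P2=01]: 1101  = hex D
  rows 8-11 [P1,P2=10]: 1101  = hex D
  rows 12-15 [P1,P2=11]: 1101  = hex D
Output column (row 0 .. row 15) = 1101110111011101
Output column grouped in 4s = 1101 1101 1101 1101 = 0xDDDD
Convert to decimal digit by digit (value = value*16 + digit):
  D -> 13
  13*16 + 13 (D) = 221
  221*16 + 13 (D) = 3549
  3549*16 + 13 (D) = 56797
Decimal = 56797

56797


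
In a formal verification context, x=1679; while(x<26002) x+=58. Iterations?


Step 1: x goes from 1679 toward 26002 by 58; the body runs while x<26002, so iterations = ceil((bound-start)/step)
Step 2: Distance=24323
Step 3: ceil(24323/58)=420

420


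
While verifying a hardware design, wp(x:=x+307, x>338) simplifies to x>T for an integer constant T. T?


Formula: wp(x:=E, P) = P[E/x] (substitute E for x in postcondition)
Step 1: Postcondition: x>338
Step 2: Substitute x+307 for x: x+307>338
Step 3: Solve for x: x > 338-307 = 31

31


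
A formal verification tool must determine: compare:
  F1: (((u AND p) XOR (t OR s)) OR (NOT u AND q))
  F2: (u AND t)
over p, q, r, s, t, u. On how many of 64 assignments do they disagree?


F1 = (((u AND p) XOR (t OR s)) OR (NOT u AND q))
F2 = (u AND t)
Evaluate both on each of 64 rows (bits = p,q,r,s,t,u):
  row 0 [000000]: F1=0 F2=0 -> 0
  row 1 [000001]: F1=0 F2=0 -> 0
  row 2 [000010]: F1=1 F2=0 (differ) -> 1
  row 3 [000011]: F1=1 F2=1 -> 0
  row 4 [000100]: F1=1 F2=0 (differ) -> 1
  (every remaining row is evaluated the same way; all 64 results are listed next)
Full result column, 8 rows per line (p,q,r fixed per line; s,t,u runs 000..111 left to right):
  rows 0-7 [p,q,r=000]: 00101110  (ones: 4)
  rows 8-15 [p,q,r=001]: 00101110  (ones: 4)
  rows 16-23 [p,q,r=010]: 10101110  (ones: 5)
  rows 24-31 [p,q,r=011]: 10101110  (ones: 5)
  rows 32-39 [p,q,r=100]: 01111011  (ones: 6)
  rows 40-47 [p,q,r=101]: 01111011  (ones: 6)
  rows 48-55 [p,q,r=110]: 11111011  (ones: 7)
  rows 56-63 [p,q,r=111]: 11111011  (ones: 7)
Disagreements = 4+4+5+5+6+6+7+7 = 44

44


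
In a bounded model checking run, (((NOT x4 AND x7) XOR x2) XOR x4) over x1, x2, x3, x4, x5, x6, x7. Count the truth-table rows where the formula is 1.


Formula: (((NOT x4 AND x7) XOR x2) XOR x4) over 7 vars (128 rows)
Evaluate each row (x1, x2, x3, x4, x5, x6, x7 as bits, MSB first):
  row 0 [0000000]: (((NOT 0 AND 0) XOR 0) XOR 0) -> 0
  row 1 [0000001]: (((NOT 0 AND 1) XOR 0) XOR 0) -> 1
  row 2 [0000010]: (((NOT 0 AND 0) XOR 0) XOR 0) -> 0
  row 3 [0000011]: (((NOT 0 AND 1) XOR 0) XOR 0) -> 1
  row 4 [0000100]: (((NOT 0 AND 0) XOR 0) XOR 0) -> 0
  (every remaining row is evaluated the same way; all 128 results are listed next)
Full result column, 8 rows per line (x1,x2,x3,x4 fixed per line; x5,x6,x7 runs 000..111 left to right):
  rows 0-7 [x1,x2,x3,x4=0000]: 01010101  (ones: 4)
  rows 8-15 [x1,x2,x3,x4=0001]: 11111111  (ones: 8)
  rows 16-23 [x1,x2,x3,x4=0010]: 01010101  (ones: 4)
  rows 24-31 [x1,x2,x3,x4=0011]: 11111111  (ones: 8)
  rows 32-39 [x1,x2,x3,x4=0100]: 10101010  (ones: 4)
  rows 40-47 [x1,x2,x3,x4=0101]: 00000000  (ones: 0)
  rows 48-55 [x1,x2,x3,x4=0110]: 10101010  (ones: 4)
  rows 56-63 [x1,x2,x3,x4=0111]: 00000000  (ones: 0)
  rows 64-71 [x1,x2,x3,x4=1000]: 01010101  (ones: 4)
  rows 72-79 [x1,x2,x3,x4=1001]: 11111111  (ones: 8)
  rows 80-87 [x1,x2,x3,x4=1010]: 01010101  (ones: 4)
  rows 88-95 [x1,x2,x3,x4=1011]: 11111111  (ones: 8)
  rows 96-103 [x1,x2,x3,x4=1100]: 10101010  (ones: 4)
  rows 104-111 [x1,x2,x3,x4=1101]: 00000000  (ones: 0)
  rows 112-119 [x1,x2,x3,x4=1110]: 10101010  (ones: 4)
  rows 120-127 [x1,x2,x3,x4=1111]: 00000000  (ones: 0)
Count of 1-rows = 4+8+4+8+4+0+4+0+4+8+4+8+4+0+4+0 = 64

64


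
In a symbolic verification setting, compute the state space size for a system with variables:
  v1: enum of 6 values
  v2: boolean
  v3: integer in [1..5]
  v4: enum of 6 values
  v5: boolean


State space = product of domain sizes of all variables.
Domain sizes:
  v1 (enum of 6 values): 6
  v2 (boolean): 2
  v3 (integer in [1..5]): 5
  v4 (enum of 6 values): 6
  v5 (boolean): 2
Product = 6 * 2 * 5 * 6 * 2 = 720

720


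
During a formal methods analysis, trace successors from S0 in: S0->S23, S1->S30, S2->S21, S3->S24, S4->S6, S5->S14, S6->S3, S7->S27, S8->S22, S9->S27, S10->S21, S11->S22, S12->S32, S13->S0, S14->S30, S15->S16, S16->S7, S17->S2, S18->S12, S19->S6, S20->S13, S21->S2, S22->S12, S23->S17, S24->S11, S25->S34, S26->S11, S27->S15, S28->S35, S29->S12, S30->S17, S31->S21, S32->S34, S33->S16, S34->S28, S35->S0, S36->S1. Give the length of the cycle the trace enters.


Trace from S0 until a state repeats:
  S0 -> S23 -> S17 -> S2 -> S21 -> S2
S2 first seen at step 3, revisited at step 5.
Cycle length = 5 - 3 = 2

2


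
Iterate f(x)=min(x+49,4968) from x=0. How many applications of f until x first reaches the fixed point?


Step 1: x=0, cap=4968, increment=49
Step 2: x grows by 49 each step until capped at 4968; fixed point is x=4968
Step 3: iterations = ceil(4968/49) = 102

102


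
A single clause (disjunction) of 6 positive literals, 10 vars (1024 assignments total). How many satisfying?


Step 1: Total=2^10=1024
Step 2: Unsat when all 6 false: 2^4=16
Step 3: Sat=1024-16=1008

1008


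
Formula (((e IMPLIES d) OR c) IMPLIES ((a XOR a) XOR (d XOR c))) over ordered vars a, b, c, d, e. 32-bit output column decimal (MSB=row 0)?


Formula: (((e IMPLIES d) OR c) IMPLIES ((a XOR a) XOR (d XOR c))) over a, b, c, d, e (32 rows)
Evaluate each row (bits = a,b,c,d,e, MSB first):
  row 0 [00000]: (((0 IMPLIES 0) OR 0) IMPLIES ((0 XOR 0) XOR (0 XOR 0))) -> 0
  row 1 [00001]: (((1 IMPLIES 0) OR 0) IMPLIES ((0 XOR 0) XOR (0 XOR 0))) -> 1
  row 2 [00010]: (((0 IMPLIES 1) OR 0) IMPLIES ((0 XOR 0) XOR (1 XOR 0))) -> 1
  row 3 [00011]: (((1 IMPLIES 1) OR 0) IMPLIES ((0 XOR 0) XOR (1 XOR 0))) -> 1
  row 4 [00100]: (((0 IMPLIES 0) OR 1) IMPLIES ((0 XOR 0) XOR (0 XOR 1))) -> 1
  row 5 [00101]: (((1 IMPLIES 0) OR 1) IMPLIES ((0 XOR 0) XOR (0 XOR 1))) -> 1
  row 6 [00110]: (((0 IMPLIES 1) OR 1) IMPLIES ((0 XOR 0) XOR (1 XOR 1))) -> 0
  row 7 [00111]: (((1 IMPLIES 1) OR 1) IMPLIES ((0 XOR 0) XOR (1 XOR 1))) -> 0
  row 8 [01000]: (((0 IMPLIES 0) OR 0) IMPLIES ((0 XOR 0) XOR (0 XOR 0))) -> 0
  row 9 [01001]: (((1 IMPLIES 0) OR 0) IMPLIES ((0 XOR 0) XOR (0 XOR 0))) -> 1
  row 10 [01010]: (((0 IMPLIES 1) OR 0) IMPLIES ((0 XOR 0) XOR (1 XOR 0))) -> 1
  row 11 [01011]: (((1 IMPLIES 1) OR 0) IMPLIES ((0 XOR 0) XOR (1 XOR 0))) -> 1
  row 12 [01100]: (((0 IMPLIES 0) OR 1) IMPLIES ((0 XOR 0) XOR (0 XOR 1))) -> 1
  row 13 [01101]: (((1 IMPLIES 0) OR 1) IMPLIES ((0 XOR 0) XOR (0 XOR 1))) -> 1
  row 14 [01110]: (((0 IMPLIES 1) OR 1) IMPLIES ((0 XOR 0) XOR (1 XOR 1))) -> 0
  row 15 [01111]: (((1 IMPLIES 1) OR 1) IMPLIES ((0 XOR 0) XOR (1 XOR 1))) -> 0
  row 16 [10000]: (((0 IMPLIES 0) OR 0) IMPLIES ((1 XOR 1) XOR (0 XOR 0))) -> 0
  row 17 [10001]: (((1 IMPLIES 0) OR 0) IMPLIES ((1 XOR 1) XOR (0 XOR 0))) -> 1
  row 18 [10010]: (((0 IMPLIES 1) OR 0) IMPLIES ((1 XOR 1) XOR (1 XOR 0))) -> 1
  row 19 [10011]: (((1 IMPLIES 1) OR 0) IMPLIES ((1 XOR 1) XOR (1 XOR 0))) -> 1
  row 20 [10100]: (((0 IMPLIES 0) OR 1) IMPLIES ((1 XOR 1) XOR (0 XOR 1))) -> 1
  row 21 [10101]: (((1 IMPLIES 0) OR 1) IMPLIES ((1 XOR 1) XOR (0 XOR 1))) -> 1
  row 22 [10110]: (((0 IMPLIES 1) OR 1) IMPLIES ((1 XOR 1) XOR (1 XOR 1))) -> 0
  row 23 [10111]: (((1 IMPLIES 1) OR 1) IMPLIES ((1 XOR 1) XOR (1 XOR 1))) -> 0
  row 24 [11000]: (((0 IMPLIES 0) OR 0) IMPLIES ((1 XOR 1) XOR (0 XOR 0))) -> 0
  row 25 [11001]: (((1 IMPLIES 0) OR 0) IMPLIES ((1 XOR 1) XOR (0 XOR 0))) -> 1
  row 26 [11010]: (((0 IMPLIES 1) OR 0) IMPLIES ((1 XOR 1) XOR (1 XOR 0))) -> 1
  row 27 [11011]: (((1 IMPLIES 1) OR 0) IMPLIES ((1 XOR 1) XOR (1 XOR 0))) -> 1
  row 28 [11100]: (((0 IMPLIES 0) OR 1) IMPLIES ((1 XOR 1) XOR (0 XOR 1))) -> 1
  row 29 [11101]: (((1 IMPLIES 0) OR 1) IMPLIES ((1 XOR 1) XOR (0 XOR 1))) -> 1
  row 30 [11110]: (((0 IMPLIES 1) OR 1) IMPLIES ((1 XOR 1) XOR (1 XOR 1))) -> 0
  row 31 [11111]: (((1 IMPLIES 1) OR 1) IMPLIES ((1 XOR 1) XOR (1 XOR 1))) -> 0
Full result column, 4 rows per line (a,b,c fixed per line; d,e runs 00..11 left to right):
  rows 0-3 [a,b,c=000]: 0111  = hex 7
  rows 4-7 [a,b,c=001]: 1100  = hex C
  rows 8-11 [a,b,c=010]: 0111  = hex 7
  rows 12-15 [a,b,c=011]: 1100  = hex C
  rows 16-19 [a,b,c=100]: 0111  = hex 7
  rows 20-23 [a,b,c=101]: 1100  = hex C
  rows 24-27 [a,b,c=110]: 0111  = hex 7
  rows 28-31 [a,b,c=111]: 1100  = hex C
Output column (row 0 .. row 31) = 01111100011111000111110001111100
Output column grouped in 4s = 0111 1100 0111 1100 0111 1100 0111 1100 = 0x7C7C7C7C
Convert to decimal digit by digit (value = value*16 + digit):
  7 -> 7
  7*16 + 12 (C) = 124
  124*16 + 7 = 1991
  1991*16 + 12 (C) = 31868
  31868*16 + 7 = 509895
  509895*16 + 12 (C) = 8158332
  8158332*16 + 7 = 130533319
  130533319*16 + 12 (C) = 2088533116
Decimal = 2088533116

2088533116


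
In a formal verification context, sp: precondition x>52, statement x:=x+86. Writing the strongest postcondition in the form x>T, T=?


Formula: sp(P, x:=E) = exists old_x. (x = E[old_x/x]) AND P[old_x/x] (old_x is the value of x before the assignment; eliminate old_x by solving x = E[old_x/x] for old_x)
Step 1: Precondition P: x>52, i.e. old_x > 52
Step 2: Assignment gives x = old_x + 86, so old_x = x - 86
Step 3: Substitute into P: x - 86 > 52
Step 4: Simplify: x > 52+86 = 138

138


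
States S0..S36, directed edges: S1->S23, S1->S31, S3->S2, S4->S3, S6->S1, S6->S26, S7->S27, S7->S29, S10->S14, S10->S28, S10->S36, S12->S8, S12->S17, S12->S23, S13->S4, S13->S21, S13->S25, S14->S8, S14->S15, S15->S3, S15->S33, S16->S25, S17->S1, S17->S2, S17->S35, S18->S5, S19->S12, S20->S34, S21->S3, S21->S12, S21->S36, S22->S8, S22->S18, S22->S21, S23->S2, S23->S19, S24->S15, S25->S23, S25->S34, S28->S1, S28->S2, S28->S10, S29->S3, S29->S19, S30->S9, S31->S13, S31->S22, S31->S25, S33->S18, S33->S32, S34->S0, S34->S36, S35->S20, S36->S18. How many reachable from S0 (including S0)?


BFS from S0:
  layer 0: {S0}
Reachable set: {S0}
Count = 1

1


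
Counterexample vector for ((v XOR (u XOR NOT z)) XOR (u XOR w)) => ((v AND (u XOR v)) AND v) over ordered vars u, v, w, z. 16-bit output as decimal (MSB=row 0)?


F1 = ((v XOR (u XOR NOT z)) XOR (u XOR w))
F2 = ((v AND (u XOR v)) AND v)
Counterexample to F1=>F2 is where F1=1 and F2=0.
Evaluate each row (bits = u,v,w,z, MSB first):
  row 0 [0000]: F1=1 F2=0 -> F1&~F2 -> 1
  row 1 [0001]: F1=0 F2=0 -> F1&~F2 -> 0
  row 2 [0010]: F1=0 F2=0 -> F1&~F2 -> 0
  row 3 [0011]: F1=1 F2=0 -> F1&~F2 -> 1
  row 4 [0100]: F1=0 F2=1 -> F1&~F2 -> 0
  row 5 [0101]: F1=1 F2=1 -> F1&~F2 -> 0
  row 6 [0110]: F1=1 F2=1 -> F1&~F2 -> 0
  row 7 [0111]: F1=0 F2=1 -> F1&~F2 -> 0
  row 8 [1000]: F1=1 F2=0 -> F1&~F2 -> 1
  row 9 [1001]: F1=0 F2=0 -> F1&~F2 -> 0
  row 10 [1010]: F1=0 F2=0 -> F1&~F2 -> 0
  row 11 [1011]: F1=1 F2=0 -> F1&~F2 -> 1
  row 12 [1100]: F1=0 F2=0 -> F1&~F2 -> 0
  row 13 [1101]: F1=1 F2=0 -> F1&~F2 -> 1
  row 14 [1110]: F1=1 F2=0 -> F1&~F2 -> 1
  row 15 [1111]: F1=0 F2=0 -> F1&~F2 -> 0
Full result column, 4 rows per line (u,v fixed per line; w,z runs 00..11 left to right):
  rows 0-3 [u,v=00]: 1001  = hex 9
  rows 4-7 [u,v=01]: 0000  = hex 0
  rows 8-11 [u,v=10]: 1001  = hex 9
  rows 12-15 [u,v=11]: 0110  = hex 6
Counterexample vector (row 0 .. row 15) = 1001000010010110
Output column grouped in 4s = 1001 0000 1001 0110 = 0x9096
Convert to decimal digit by digit (value = value*16 + digit):
  9 -> 9
  9*16 + 0 = 144
  144*16 + 9 = 2313
  2313*16 + 6 = 37014
Decimal = 37014

37014


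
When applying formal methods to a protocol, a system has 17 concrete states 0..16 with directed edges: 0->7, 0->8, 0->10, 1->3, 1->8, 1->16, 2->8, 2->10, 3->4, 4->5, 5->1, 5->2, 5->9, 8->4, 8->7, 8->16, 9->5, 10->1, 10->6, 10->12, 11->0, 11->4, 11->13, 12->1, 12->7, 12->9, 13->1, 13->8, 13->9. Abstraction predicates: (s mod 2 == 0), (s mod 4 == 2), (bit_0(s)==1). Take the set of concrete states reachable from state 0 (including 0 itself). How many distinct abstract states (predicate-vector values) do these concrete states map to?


BFS from 0:
Concrete reachable: {0, 1, 2, 3, 4, 5, 6, 7, 8, 9, 10, 12, 16}
Abstract via predicates (s mod 2 == 0), (s mod 4 == 2), (bit_0(s)==1):
  (0,0,1) <- {1, 3, 5, 7, 9}
  (1,0,0) <- {0, 4, 8, 12, 16}
  (1,1,0) <- {2, 6, 10}
Distinct abstract states = 3

3


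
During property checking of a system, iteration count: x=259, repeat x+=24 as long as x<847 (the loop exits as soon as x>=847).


Step 1: x goes from 259 toward 847 by 24; the body runs while x<847, so iterations = ceil((bound-start)/step)
Step 2: Distance=588
Step 3: ceil(588/24)=25

25


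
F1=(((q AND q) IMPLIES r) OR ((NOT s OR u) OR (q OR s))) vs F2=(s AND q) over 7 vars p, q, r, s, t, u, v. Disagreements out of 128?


F1 = (((q AND q) IMPLIES r) OR ((NOT s OR u) OR (q OR s)))
F2 = (s AND q)
Evaluate both on each of 128 rows (bits = p,q,r,s,t,u,v):
  row 0 [0000000]: F1=1 F2=0 (differ) -> 1
  row 1 [0000001]: F1=1 F2=0 (differ) -> 1
  row 2 [0000010]: F1=1 F2=0 (differ) -> 1
  row 3 [0000011]: F1=1 F2=0 (differ) -> 1
  row 4 [0000100]: F1=1 F2=0 (differ) -> 1
  (every remaining row is evaluated the same way; all 128 results are listed next)
Full result column, 8 rows per line (p,q,r,s fixed per line; t,u,v runs 000..111 left to right):
  rows 0-7 [p,q,r,s=0000]: 11111111  (ones: 8)
  rows 8-15 [p,q,r,s=0001]: 11111111  (ones: 8)
  rows 16-23 [p,q,r,s=0010]: 11111111  (ones: 8)
  rows 24-31 [p,q,r,s=0011]: 11111111  (ones: 8)
  rows 32-39 [p,q,r,s=0100]: 11111111  (ones: 8)
  rows 40-47 [p,q,r,s=0101]: 00000000  (ones: 0)
  rows 48-55 [p,q,r,s=0110]: 11111111  (ones: 8)
  rows 56-63 [p,q,r,s=0111]: 00000000  (ones: 0)
  rows 64-71 [p,q,r,s=1000]: 11111111  (ones: 8)
  rows 72-79 [p,q,r,s=1001]: 11111111  (ones: 8)
  rows 80-87 [p,q,r,s=1010]: 11111111  (ones: 8)
  rows 88-95 [p,q,r,s=1011]: 11111111  (ones: 8)
  rows 96-103 [p,q,r,s=1100]: 11111111  (ones: 8)
  rows 104-111 [p,q,r,s=1101]: 00000000  (ones: 0)
  rows 112-119 [p,q,r,s=1110]: 11111111  (ones: 8)
  rows 120-127 [p,q,r,s=1111]: 00000000  (ones: 0)
Disagreements = 8+8+8+8+8+0+8+0+8+8+8+8+8+0+8+0 = 96

96


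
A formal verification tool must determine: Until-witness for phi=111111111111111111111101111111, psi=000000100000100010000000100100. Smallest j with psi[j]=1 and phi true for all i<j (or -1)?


(phi U psi) at 0: need smallest j with psi[j]=1 and phi[i]=1 for all i in [0,j).
Scan from step 0:
  step 0: phi=1, psi=0 -> continue
  step 1: phi=1, psi=0 -> continue
  step 2: phi=1, psi=0 -> continue
  step 3: phi=1, psi=0 -> continue
  step 6: psi=1 and phi held for [0,6) -> witness found
Witness step = 6

6


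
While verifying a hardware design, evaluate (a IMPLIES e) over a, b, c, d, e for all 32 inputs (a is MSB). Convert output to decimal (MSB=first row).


Formula: (a IMPLIES e) over a, b, c, d, e (32 rows)
Evaluate each row (bits = a,b,c,d,e, MSB first):
  row 0 [00000]: (0 IMPLIES 0) -> 1
  row 1 [00001]: (0 IMPLIES 1) -> 1
  row 2 [00010]: (0 IMPLIES 0) -> 1
  row 3 [00011]: (0 IMPLIES 1) -> 1
  row 4 [00100]: (0 IMPLIES 0) -> 1
  row 5 [00101]: (0 IMPLIES 1) -> 1
  row 6 [00110]: (0 IMPLIES 0) -> 1
  row 7 [00111]: (0 IMPLIES 1) -> 1
  row 8 [01000]: (0 IMPLIES 0) -> 1
  row 9 [01001]: (0 IMPLIES 1) -> 1
  row 10 [01010]: (0 IMPLIES 0) -> 1
  row 11 [01011]: (0 IMPLIES 1) -> 1
  row 12 [01100]: (0 IMPLIES 0) -> 1
  row 13 [01101]: (0 IMPLIES 1) -> 1
  row 14 [01110]: (0 IMPLIES 0) -> 1
  row 15 [01111]: (0 IMPLIES 1) -> 1
  row 16 [10000]: (1 IMPLIES 0) -> 0
  row 17 [10001]: (1 IMPLIES 1) -> 1
  row 18 [10010]: (1 IMPLIES 0) -> 0
  row 19 [10011]: (1 IMPLIES 1) -> 1
  row 20 [10100]: (1 IMPLIES 0) -> 0
  row 21 [10101]: (1 IMPLIES 1) -> 1
  row 22 [10110]: (1 IMPLIES 0) -> 0
  row 23 [10111]: (1 IMPLIES 1) -> 1
  row 24 [11000]: (1 IMPLIES 0) -> 0
  row 25 [11001]: (1 IMPLIES 1) -> 1
  row 26 [11010]: (1 IMPLIES 0) -> 0
  row 27 [11011]: (1 IMPLIES 1) -> 1
  row 28 [11100]: (1 IMPLIES 0) -> 0
  row 29 [11101]: (1 IMPLIES 1) -> 1
  row 30 [11110]: (1 IMPLIES 0) -> 0
  row 31 [11111]: (1 IMPLIES 1) -> 1
Full result column, 4 rows per line (a,b,c fixed per line; d,e runs 00..11 left to right):
  rows 0-3 [a,b,c=000]: 1111  = hex F
  rows 4-7 [a,b,c=001]: 1111  = hex F
  rows 8-11 [a,b,c=010]: 1111  = hex F
  rows 12-15 [a,b,c=011]: 1111  = hex F
  rows 16-19 [a,b,c=100]: 0101  = hex 5
  rows 20-23 [a,b,c=101]: 0101  = hex 5
  rows 24-27 [a,b,c=110]: 0101  = hex 5
  rows 28-31 [a,b,c=111]: 0101  = hex 5
Output column (row 0 .. row 31) = 11111111111111110101010101010101
Output column grouped in 4s = 1111 1111 1111 1111 0101 0101 0101 0101 = 0xFFFF5555
Convert to decimal digit by digit (value = value*16 + digit):
  F -> 15
  15*16 + 15 (F) = 255
  255*16 + 15 (F) = 4095
  4095*16 + 15 (F) = 65535
  65535*16 + 5 = 1048565
  1048565*16 + 5 = 16777045
  16777045*16 + 5 = 268432725
  268432725*16 + 5 = 4294923605
Decimal = 4294923605

4294923605
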